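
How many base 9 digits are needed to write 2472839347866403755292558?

2472839347866403755292558 in base 9 is 34000648365640312051187027, which has 26 digits.

26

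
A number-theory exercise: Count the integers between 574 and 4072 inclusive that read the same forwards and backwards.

The integers in [574, 4072] that read the same forwards and backwards: 575, 585, 595, 606, 616, 626, …, 3993, 4004.
74 qualify.

74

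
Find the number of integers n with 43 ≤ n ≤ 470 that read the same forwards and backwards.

43

The integers in [43, 470] that read the same forwards and backwards: 44, 55, 66, 77, 88, 99, …, 454, 464.
43 qualify.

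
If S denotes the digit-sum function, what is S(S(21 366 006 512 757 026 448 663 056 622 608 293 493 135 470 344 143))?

First digit sum: 194.
1+9+4 = 14.

14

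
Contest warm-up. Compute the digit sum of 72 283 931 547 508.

7+2+2+8+3+9+3+1+5+4+7+5+0+8 = 64

64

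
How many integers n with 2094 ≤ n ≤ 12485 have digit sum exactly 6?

76

The integers in [2094, 12485] that have digit sum exactly 6: 2103, 2112, 2121, 2130, 2202, 2211, …, 12210, 12300.
76 qualify.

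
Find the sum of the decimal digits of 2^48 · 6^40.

189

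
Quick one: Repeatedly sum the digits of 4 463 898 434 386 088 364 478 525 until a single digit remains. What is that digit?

4+4+6+3+8+9+8+4+3+4+3+8+6+0+8+8+3+6+4+4+7+8+5+2+5 = 130
1+3+0 = 4

4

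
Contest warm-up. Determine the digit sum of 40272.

4+0+2+7+2 = 15

15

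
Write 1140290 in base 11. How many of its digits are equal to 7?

2

1140290 in base 11 is 709798.
The digit 7 appears 2 times.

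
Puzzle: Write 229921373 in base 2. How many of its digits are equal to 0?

13

229921373 in base 2 is 1101101101000101001001011101.
The digit 0 appears 13 times.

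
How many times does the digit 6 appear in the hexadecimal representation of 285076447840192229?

1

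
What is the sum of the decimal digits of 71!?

423

71! = 850478588567862317521167644239926010288584608120796235886430763388588680378079017697280000000000000000
Sum of its 102 digits: 423.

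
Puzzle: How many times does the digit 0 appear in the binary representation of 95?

95 in base 2 is 1011111.
The digit 0 appears 1 time.

1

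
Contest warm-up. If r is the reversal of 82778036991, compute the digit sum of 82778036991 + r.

39

Reversal of 82778036991 is 19963087728; 82778036991 + 19963087728 = 102741124719.
Digit sum of 102741124719: 1+0+2+7+4+1+1+2+4+7+1+9 = 39.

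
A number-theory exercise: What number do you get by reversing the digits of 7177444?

Reversing 7177444 gives 4447717.

4447717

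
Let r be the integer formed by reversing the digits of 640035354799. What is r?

997453530046

Reversing 640035354799 gives 997453530046.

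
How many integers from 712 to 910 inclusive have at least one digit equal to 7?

The integers in [712, 910] that have at least one digit equal to 7: 712, 713, 714, 715, 716, 717, …, 897, 907.
108 qualify.

108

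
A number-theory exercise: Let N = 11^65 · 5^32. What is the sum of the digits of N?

11^65 · 5^32 = 1141733316001131347254026529078098408281611646174145719750162285954016260802745819091796875
Sum of its 91 digits: 368.

368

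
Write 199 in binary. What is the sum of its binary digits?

5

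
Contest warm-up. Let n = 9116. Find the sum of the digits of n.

9+1+1+6 = 17

17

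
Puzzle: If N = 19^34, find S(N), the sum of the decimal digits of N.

19^34 = 30034640110980377619945846078500632729311721
Sum of its 44 digits: 172.

172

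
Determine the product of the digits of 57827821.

62720

5×7×8×2×7×8×2×1 = 62720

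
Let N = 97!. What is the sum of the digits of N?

97! = 96192759682482119853328425949563698712343813919172976158104477319333745612481875498805879175589072651261284189679678167647067832320000000000000000000000
Sum of its 152 digits: 648.

648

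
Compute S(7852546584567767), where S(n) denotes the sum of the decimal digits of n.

7+8+5+2+5+4+6+5+8+4+5+6+7+7+6+7 = 92

92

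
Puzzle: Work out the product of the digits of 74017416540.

0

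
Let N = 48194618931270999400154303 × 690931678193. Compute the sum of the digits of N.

178

48194618931270999400154303 × 690931678193 = 33299188938055199742020908914940214479
Sum of its 38 digits: 178.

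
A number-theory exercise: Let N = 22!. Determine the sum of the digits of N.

72

22! = 1124000727777607680000
Sum of its 22 digits: 72.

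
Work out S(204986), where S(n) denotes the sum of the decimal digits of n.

29

2+0+4+9+8+6 = 29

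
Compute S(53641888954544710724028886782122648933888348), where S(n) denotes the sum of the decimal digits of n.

221

5+3+6+4+1+8+8+8+9+5+4+5+4+4+7+1+0+7+2+4+0+2+8+8+8+6+7+8+2+1+2+2+6+4+8+9+3+3+8+8+8+3+4+8 = 221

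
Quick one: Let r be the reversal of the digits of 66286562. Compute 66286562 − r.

39718296

Reverse of 66286562 is 26568266.
66286562 − 26568266 = 39718296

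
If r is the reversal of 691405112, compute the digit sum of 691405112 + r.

40

Reversal of 691405112 is 211504196; 691405112 + 211504196 = 902909308.
Digit sum of 902909308: 9+0+2+9+0+9+3+0+8 = 40.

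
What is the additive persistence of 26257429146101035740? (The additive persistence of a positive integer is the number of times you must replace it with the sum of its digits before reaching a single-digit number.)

3

26257429146101035740 → 69 → 15 → 6 (3 steps)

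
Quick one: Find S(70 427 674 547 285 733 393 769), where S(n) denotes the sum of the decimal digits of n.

7+0+4+2+7+6+7+4+5+4+7+2+8+5+7+3+3+3+9+3+7+6+9 = 118

118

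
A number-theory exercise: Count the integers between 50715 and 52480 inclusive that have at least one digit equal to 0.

The integers in [50715, 52480] that have at least one digit equal to 0: 50715, 50716, 50717, 50718, 50719, 50720, …, 52470, 52480.
731 qualify.

731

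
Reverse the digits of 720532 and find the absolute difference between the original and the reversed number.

485505

Reverse of 720532 is 235027.
|720532 − 235027| = 485505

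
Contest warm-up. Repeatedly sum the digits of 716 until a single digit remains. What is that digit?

5

7+1+6 = 14
1+4 = 5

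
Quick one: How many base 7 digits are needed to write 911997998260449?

911997998260449 in base 7 is 363045452403414342, which has 18 digits.

18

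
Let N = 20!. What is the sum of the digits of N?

54

20! = 2432902008176640000
Sum of its 19 digits: 54.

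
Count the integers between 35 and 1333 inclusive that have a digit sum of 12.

103

The integers in [35, 1333] that have a digit sum of 12: 39, 48, 57, 66, 75, 84, …, 1317, 1326.
103 qualify.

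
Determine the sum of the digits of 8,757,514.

37

8+7+5+7+5+1+4 = 37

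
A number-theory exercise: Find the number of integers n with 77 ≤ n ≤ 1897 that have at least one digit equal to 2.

The integers in [77, 1897] that have at least one digit equal to 2: 82, 92, 102, 112, 120, 121, …, 1882, 1892.
506 qualify.

506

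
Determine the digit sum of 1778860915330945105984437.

1+7+7+8+8+6+0+9+1+5+3+3+0+9+4+5+1+0+5+9+8+4+4+3+7 = 117

117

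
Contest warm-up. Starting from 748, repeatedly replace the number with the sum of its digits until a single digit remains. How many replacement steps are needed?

3

748 → 19 → 10 → 1 (3 steps)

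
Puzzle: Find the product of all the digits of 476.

168

4×7×6 = 168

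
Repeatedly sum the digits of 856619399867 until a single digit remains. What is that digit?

5

8+5+6+6+1+9+3+9+9+8+6+7 = 77
7+7 = 14
1+4 = 5
(Equivalently, 856619399867 mod 9 = 5.)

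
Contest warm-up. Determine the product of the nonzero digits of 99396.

13122

9×9×3×9×6 = 13122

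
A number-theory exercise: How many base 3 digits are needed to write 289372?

12

289372 in base 3 is 112200221111, which has 12 digits.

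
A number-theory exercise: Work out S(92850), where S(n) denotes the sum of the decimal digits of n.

24

9+2+8+5+0 = 24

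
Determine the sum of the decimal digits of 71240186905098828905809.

109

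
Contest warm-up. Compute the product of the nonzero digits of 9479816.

9×4×7×9×8×1×6 = 108864

108864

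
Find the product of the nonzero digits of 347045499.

3×4×7×4×5×4×9×9 = 544320

544320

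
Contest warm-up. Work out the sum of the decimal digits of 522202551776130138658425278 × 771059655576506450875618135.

522202551776130138658425278 × 771059655576506450875618135 = 402649319713675681711715563152391619139424843959216530
Sum of its 54 digits: 233.

233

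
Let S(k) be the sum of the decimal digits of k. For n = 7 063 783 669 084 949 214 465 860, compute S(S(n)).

First digit sum: 125.
1+2+5 = 8.

8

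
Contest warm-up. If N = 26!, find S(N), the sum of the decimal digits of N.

81

26! = 403291461126605635584000000
Sum of its 27 digits: 81.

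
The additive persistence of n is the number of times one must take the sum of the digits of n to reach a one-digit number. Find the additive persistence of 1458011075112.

2

1458011075112 → 36 → 9 (2 steps)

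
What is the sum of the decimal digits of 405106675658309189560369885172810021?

4+0+5+1+0+6+6+7+5+6+5+8+3+0+9+1+8+9+5+6+0+3+6+9+8+8+5+1+7+2+8+1+0+0+2+1 = 155

155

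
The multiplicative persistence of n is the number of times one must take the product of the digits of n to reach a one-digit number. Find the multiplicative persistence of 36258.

2

36258 → 1440 → 0 (2 steps)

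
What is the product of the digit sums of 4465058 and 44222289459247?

S(4465058) = 4+4+6+5+0+5+8 = 32.
S(44222289459247) = 4+4+2+2+2+2+8+9+4+5+9+2+4+7 = 64.
32 · 64 = 2048.

2048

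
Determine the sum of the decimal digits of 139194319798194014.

83

1+3+9+1+9+4+3+1+9+7+9+8+1+9+4+0+1+4 = 83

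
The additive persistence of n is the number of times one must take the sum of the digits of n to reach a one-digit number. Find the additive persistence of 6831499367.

3

6831499367 → 56 → 11 → 2 (3 steps)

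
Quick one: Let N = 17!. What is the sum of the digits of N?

63

17! = 355687428096000
Sum of its 15 digits: 63.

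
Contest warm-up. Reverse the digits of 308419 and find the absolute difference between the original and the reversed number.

606384

Reverse of 308419 is 914803.
|308419 − 914803| = 606384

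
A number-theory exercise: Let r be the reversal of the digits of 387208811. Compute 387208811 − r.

268406028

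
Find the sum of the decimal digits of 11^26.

112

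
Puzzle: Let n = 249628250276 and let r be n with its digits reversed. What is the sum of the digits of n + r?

52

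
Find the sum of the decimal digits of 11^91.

11^91 = 58443248730331016423376362220113545242612980425266212714921832216993762011119642250537592395411
Sum of its 95 digits: 353.

353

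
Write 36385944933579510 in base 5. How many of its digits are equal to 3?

36385944933579510 in base 5 is 301123134310210444021020.
The digit 3 appears 4 times.

4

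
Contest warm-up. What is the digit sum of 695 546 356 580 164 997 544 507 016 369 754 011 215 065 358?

201

6+9+5+5+4+6+3+5+6+5+8+0+1+6+4+9+9+7+5+4+4+5+0+7+0+1+6+3+6+9+7+5+4+0+1+1+2+1+5+0+6+5+3+5+8 = 201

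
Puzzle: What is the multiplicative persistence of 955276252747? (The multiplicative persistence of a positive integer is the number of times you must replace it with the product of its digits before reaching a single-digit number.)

955276252747 → 74088000 → 0 (2 steps)

2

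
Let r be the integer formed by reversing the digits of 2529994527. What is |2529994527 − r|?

4725004725

Reverse of 2529994527 is 7254999252.
|2529994527 − 7254999252| = 4725004725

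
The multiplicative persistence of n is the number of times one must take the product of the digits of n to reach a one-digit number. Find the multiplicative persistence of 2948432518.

2

2948432518 → 552960 → 0 (2 steps)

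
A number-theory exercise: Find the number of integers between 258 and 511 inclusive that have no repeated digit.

The integers in [258, 511] that have no repeated digit: 258, 259, 260, 261, 263, 264, …, 509, 510.
187 qualify.

187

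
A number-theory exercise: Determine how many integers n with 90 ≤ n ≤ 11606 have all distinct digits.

5529

The integers in [90, 11606] that have all distinct digits: 90, 91, 92, 93, 94, 95, …, 10986, 10987.
5529 qualify.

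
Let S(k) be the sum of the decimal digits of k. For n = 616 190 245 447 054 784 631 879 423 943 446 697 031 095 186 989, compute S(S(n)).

6

First digit sum: 231.
2+3+1 = 6.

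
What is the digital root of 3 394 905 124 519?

3+3+9+4+9+0+5+1+2+4+5+1+9 = 55
5+5 = 10
1+0 = 1

1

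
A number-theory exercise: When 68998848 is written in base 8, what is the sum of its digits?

23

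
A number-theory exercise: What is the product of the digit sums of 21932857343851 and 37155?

1281

S(21932857343851) = 2+1+9+3+2+8+5+7+3+4+3+8+5+1 = 61.
S(37155) = 3+7+1+5+5 = 21.
61 · 21 = 1281.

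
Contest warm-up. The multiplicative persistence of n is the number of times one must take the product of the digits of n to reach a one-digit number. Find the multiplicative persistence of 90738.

1

90738 → 0 (1 step)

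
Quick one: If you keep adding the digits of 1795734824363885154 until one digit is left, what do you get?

1+7+9+5+7+3+4+8+2+4+3+6+3+8+8+5+1+5+4 = 93
9+3 = 12
1+2 = 3

3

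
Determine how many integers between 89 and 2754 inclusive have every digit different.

The integers in [89, 2754] that have every digit different: 89, 90, 91, 92, 93, 94, …, 2753, 2754.
1530 qualify.

1530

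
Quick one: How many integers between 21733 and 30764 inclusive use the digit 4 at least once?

3181

The integers in [21733, 30764] that use the digit 4 at least once: 21734, 21740, 21741, 21742, 21743, 21744, …, 30754, 30764.
3181 qualify.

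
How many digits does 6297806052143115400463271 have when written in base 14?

22

6297806052143115400463271 in base 14 is 553B2087DB246A6510C79D, which has 22 digits.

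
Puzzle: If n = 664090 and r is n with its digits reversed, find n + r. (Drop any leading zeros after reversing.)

Reverse of 664090 is 90466.
664090 + 90466 = 754556

754556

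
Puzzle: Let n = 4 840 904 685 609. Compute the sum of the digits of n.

63

4+8+4+0+9+0+4+6+8+5+6+0+9 = 63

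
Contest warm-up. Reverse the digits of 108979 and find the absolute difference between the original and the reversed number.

870822

Reverse of 108979 is 979801.
|108979 − 979801| = 870822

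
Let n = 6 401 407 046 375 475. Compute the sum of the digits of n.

6+4+0+1+4+0+7+0+4+6+3+7+5+4+7+5 = 63

63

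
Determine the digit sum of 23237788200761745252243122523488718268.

157

2+3+2+3+7+7+8+8+2+0+0+7+6+1+7+4+5+2+5+2+2+4+3+1+2+2+5+2+3+4+8+8+7+1+8+2+6+8 = 157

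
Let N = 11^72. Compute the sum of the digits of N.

11^72 = 955593817727321453093807642925081991552428315714137911219172409259950196321
Sum of its 75 digits: 325.

325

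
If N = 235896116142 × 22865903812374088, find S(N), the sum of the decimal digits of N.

235896116142 × 22865903812374088 = 5393977901415598439599328496
Sum of its 28 digits: 156.

156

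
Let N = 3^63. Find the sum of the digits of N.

3^63 = 1144561273430837494885949696427
Sum of its 31 digits: 153.

153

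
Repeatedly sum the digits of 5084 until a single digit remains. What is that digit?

8

5+0+8+4 = 17
1+7 = 8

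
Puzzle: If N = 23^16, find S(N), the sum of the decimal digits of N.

103

23^16 = 6132610415680998648961
Sum of its 22 digits: 103.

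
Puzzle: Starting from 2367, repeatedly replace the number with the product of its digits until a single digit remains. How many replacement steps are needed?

3

2367 → 252 → 20 → 0 (3 steps)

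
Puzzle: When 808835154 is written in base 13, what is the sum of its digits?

808835154 in base 13 is CB7574AA.
Digit sum: 12+11+7+5+7+4+10+10 = 66.

66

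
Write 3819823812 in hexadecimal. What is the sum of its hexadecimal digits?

72

3819823812 in base 16 is E3ADE2C4.
Digit sum: 14+3+10+13+14+2+12+4 = 72.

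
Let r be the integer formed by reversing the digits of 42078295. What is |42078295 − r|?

Reverse of 42078295 is 59287024.
|42078295 − 59287024| = 17208729

17208729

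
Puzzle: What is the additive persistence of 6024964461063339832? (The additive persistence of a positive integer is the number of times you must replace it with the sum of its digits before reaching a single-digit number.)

3

6024964461063339832 → 79 → 16 → 7 (3 steps)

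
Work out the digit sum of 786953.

38

7+8+6+9+5+3 = 38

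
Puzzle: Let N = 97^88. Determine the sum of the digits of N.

97^88 = 6853503129613387493046416603941853618801755277223502939185802843282779133903509872276816428911546323580160610510353041863234382280920357022100378112417300772984909176075874561
Sum of its 175 digits: 718.

718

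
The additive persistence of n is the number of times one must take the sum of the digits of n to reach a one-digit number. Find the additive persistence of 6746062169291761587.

3

6746062169291761587 → 93 → 12 → 3 (3 steps)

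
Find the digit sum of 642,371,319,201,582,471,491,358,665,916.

129

6+4+2+3+7+1+3+1+9+2+0+1+5+8+2+4+7+1+4+9+1+3+5+8+6+6+5+9+1+6 = 129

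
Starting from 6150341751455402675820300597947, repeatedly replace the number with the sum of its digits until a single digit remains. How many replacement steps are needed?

2

6150341751455402675820300597947 → 125 → 8 (2 steps)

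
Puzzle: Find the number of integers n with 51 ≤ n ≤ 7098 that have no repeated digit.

3772

The integers in [51, 7098] that have no repeated digit: 51, 52, 53, 54, 56, 57, …, 7096, 7098.
3772 qualify.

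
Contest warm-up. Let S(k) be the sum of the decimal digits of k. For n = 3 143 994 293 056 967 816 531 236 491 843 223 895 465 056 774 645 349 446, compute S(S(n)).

10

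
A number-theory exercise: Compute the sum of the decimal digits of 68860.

28

6+8+8+6+0 = 28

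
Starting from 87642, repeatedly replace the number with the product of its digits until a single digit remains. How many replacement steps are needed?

87642 → 2688 → 768 → 336 → 54 → 20 → 0 (6 steps)

6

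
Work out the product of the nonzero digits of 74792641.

84672

7×4×7×9×2×6×4×1 = 84672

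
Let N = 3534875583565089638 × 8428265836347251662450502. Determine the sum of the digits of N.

208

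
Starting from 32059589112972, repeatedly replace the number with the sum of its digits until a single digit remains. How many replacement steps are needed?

32059589112972 → 63 → 9 (2 steps)

2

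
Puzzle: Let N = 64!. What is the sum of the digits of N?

324

64! = 126886932185884164103433389335161480802865516174545192198801894375214704230400000000000000
Sum of its 90 digits: 324.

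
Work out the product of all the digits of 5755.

5×7×5×5 = 875

875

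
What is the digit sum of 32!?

32! = 263130836933693530167218012160000000
Sum of its 36 digits: 108.

108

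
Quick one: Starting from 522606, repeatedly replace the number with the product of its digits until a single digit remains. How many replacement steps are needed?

522606 → 0 (1 step)

1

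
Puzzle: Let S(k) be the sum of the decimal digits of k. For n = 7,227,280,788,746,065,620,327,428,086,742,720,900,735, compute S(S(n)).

11

First digit sum: 173.
1+7+3 = 11.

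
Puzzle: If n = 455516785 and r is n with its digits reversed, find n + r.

Reverse of 455516785 is 587615554.
455516785 + 587615554 = 1043132339

1043132339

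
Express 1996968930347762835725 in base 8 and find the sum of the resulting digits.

79

1996968930347762835725 in base 8 is 330406026534064613760415.
Digit sum: 3+3+0+4+0+6+0+2+6+5+3+4+0+6+4+6+1+3+7+6+0+4+1+5 = 79.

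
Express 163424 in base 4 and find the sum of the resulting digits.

163424 in base 4 is 213321200.
Digit sum: 2+1+3+3+2+1+2+0+0 = 14.

14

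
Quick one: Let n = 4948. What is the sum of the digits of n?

4+9+4+8 = 25

25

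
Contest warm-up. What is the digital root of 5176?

5+1+7+6 = 19
1+9 = 10
1+0 = 1

1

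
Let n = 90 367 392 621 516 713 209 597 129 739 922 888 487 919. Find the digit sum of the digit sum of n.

11

First digit sum: 209.
2+0+9 = 11.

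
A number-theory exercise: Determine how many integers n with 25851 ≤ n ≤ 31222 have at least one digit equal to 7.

2157

The integers in [25851, 31222] that have at least one digit equal to 7: 25857, 25867, 25870, 25871, 25872, 25873, …, 31207, 31217.
2157 qualify.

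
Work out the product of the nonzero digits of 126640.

288

1×2×6×6×4 = 288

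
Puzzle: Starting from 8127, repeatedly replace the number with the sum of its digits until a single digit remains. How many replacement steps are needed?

2

8127 → 18 → 9 (2 steps)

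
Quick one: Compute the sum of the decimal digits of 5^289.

5^289 = 10053823416929743980740140963811892516813241369598872709348452591999191561670074074030280466508455838263671954565390087194967897314149824312949790359775157150214359991213797229647752828896045684814453125
Sum of its 203 digits: 950.

950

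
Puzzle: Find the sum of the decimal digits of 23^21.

152

23^21 = 39471584120695485887249589623
Sum of its 29 digits: 152.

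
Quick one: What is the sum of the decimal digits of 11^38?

11^38 = 3740434344477351388916475705363381856681
Sum of its 40 digits: 184.

184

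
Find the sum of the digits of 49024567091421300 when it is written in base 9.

84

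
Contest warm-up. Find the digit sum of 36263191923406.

55

3+6+2+6+3+1+9+1+9+2+3+4+0+6 = 55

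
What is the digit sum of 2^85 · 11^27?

2^85 · 11^27 = 507168335139266594168547516258828027870446636574441472
Sum of its 54 digits: 250.

250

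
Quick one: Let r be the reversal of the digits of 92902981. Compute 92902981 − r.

73982052

Reverse of 92902981 is 18920929.
92902981 − 18920929 = 73982052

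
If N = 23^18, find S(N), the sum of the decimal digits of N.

109

23^18 = 3244150909895248285300369
Sum of its 25 digits: 109.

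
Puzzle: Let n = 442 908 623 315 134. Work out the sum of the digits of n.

4+4+2+9+0+8+6+2+3+3+1+5+1+3+4 = 55

55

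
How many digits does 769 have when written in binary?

769 in base 2 is 1100000001, which has 10 digits.

10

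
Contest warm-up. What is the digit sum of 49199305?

40

4+9+1+9+9+3+0+5 = 40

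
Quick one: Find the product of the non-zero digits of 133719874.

127008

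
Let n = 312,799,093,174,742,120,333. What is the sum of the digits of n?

80

3+1+2+7+9+9+0+9+3+1+7+4+7+4+2+1+2+0+3+3+3 = 80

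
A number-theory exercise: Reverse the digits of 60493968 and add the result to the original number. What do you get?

147433374

Reverse of 60493968 is 86939406.
60493968 + 86939406 = 147433374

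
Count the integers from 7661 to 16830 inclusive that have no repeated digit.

3079

The integers in [7661, 16830] that have no repeated digit: 7680, 7681, 7682, 7683, 7684, 7685, …, 16829, 16830.
3079 qualify.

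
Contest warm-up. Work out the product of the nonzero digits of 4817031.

672

4×8×1×7×3×1 = 672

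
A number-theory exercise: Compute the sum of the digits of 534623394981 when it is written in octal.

46

534623394981 in base 8 is 7617202316245.
Digit sum: 7+6+1+7+2+0+2+3+1+6+2+4+5 = 46.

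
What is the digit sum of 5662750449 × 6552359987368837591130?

5662750449 × 6552359987368837591130 = 37104379460482519397779485917370
Sum of its 32 digits: 159.

159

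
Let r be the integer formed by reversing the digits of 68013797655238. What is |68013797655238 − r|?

15241882075848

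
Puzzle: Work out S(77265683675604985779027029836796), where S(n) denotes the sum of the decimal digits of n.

7+7+2+6+5+6+8+3+6+7+5+6+0+4+9+8+5+7+7+9+0+2+7+0+2+9+8+3+6+7+9+6 = 176

176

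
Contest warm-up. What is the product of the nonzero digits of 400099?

4×9×9 = 324

324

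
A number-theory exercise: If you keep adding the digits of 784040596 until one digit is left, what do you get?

7+8+4+0+4+0+5+9+6 = 43
4+3 = 7

7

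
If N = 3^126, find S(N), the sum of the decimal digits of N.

234

3^126 = 1310020508637620352391208095712502073964245732475093456566329
Sum of its 61 digits: 234.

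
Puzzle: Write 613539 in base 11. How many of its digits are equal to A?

1

613539 in base 11 is 389A63.
The digit A appears 1 time.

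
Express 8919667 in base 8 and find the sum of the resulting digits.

8919667 in base 8 is 42015163.
Digit sum: 4+2+0+1+5+1+6+3 = 22.

22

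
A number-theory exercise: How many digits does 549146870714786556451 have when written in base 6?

549146870714786556451 in base 6 is 311520543551203411314542551, which has 27 digits.

27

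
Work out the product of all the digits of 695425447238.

6×9×5×4×2×5×4×4×7×2×3×8 = 58060800

58060800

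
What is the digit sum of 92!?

540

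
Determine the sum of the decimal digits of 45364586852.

56

4+5+3+6+4+5+8+6+8+5+2 = 56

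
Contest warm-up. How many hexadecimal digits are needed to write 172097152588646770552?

172097152588646770552 in base 16 is 95453E878367CE778, which has 17 digits.

17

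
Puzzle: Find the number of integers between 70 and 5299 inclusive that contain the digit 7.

1405

The integers in [70, 5299] that contain the digit 7: 70, 71, 72, 73, 74, 75, …, 5287, 5297.
1405 qualify.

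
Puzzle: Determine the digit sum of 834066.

27

8+3+4+0+6+6 = 27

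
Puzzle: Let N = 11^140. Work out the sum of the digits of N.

670

11^140 = 62370025577397531358841110939388847893548592446933933258926462617935083921209903069128165128774692591718806921697341816832781464720109223777504401
Sum of its 146 digits: 670.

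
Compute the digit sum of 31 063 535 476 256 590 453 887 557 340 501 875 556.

171

3+1+0+6+3+5+3+5+4+7+6+2+5+6+5+9+0+4+5+3+8+8+7+5+5+7+3+4+0+5+0+1+8+7+5+5+5+6 = 171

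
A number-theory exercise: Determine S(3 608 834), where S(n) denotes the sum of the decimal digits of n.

32

3+6+0+8+8+3+4 = 32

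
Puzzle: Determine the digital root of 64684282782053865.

6+4+6+8+4+2+8+2+7+8+2+0+5+3+8+6+5 = 84
8+4 = 12
1+2 = 3
(Equivalently, 64684282782053865 mod 9 = 3.)

3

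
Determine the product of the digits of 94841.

9×4×8×4×1 = 1152

1152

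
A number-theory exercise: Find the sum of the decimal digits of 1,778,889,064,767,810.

87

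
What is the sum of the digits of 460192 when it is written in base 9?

24

460192 in base 9 is 771234.
Digit sum: 7+7+1+2+3+4 = 24.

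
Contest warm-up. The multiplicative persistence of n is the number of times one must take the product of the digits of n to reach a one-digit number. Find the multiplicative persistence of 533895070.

533895070 → 0 (1 step)

1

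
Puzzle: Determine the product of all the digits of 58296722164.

5×8×2×9×6×7×2×2×1×6×4 = 2903040

2903040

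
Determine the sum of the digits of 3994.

3+9+9+4 = 25

25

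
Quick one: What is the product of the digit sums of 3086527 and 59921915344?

1612

S(3086527) = 3+0+8+6+5+2+7 = 31.
S(59921915344) = 5+9+9+2+1+9+1+5+3+4+4 = 52.
31 · 52 = 1612.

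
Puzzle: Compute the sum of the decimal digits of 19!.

19! = 121645100408832000
Sum of its 18 digits: 45.

45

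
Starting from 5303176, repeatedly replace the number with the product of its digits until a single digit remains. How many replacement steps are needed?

5303176 → 0 (1 step)

1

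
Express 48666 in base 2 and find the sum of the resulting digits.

48666 in base 2 is 1011111000011010.
Digit sum: 1+0+1+1+1+1+1+0+0+0+0+1+1+0+1+0 = 9.

9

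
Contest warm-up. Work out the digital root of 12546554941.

1

1+2+5+4+6+5+5+4+9+4+1 = 46
4+6 = 10
1+0 = 1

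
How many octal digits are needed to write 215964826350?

215964826350 in base 8 is 3111040335356, which has 13 digits.

13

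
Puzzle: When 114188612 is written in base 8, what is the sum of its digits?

114188612 in base 8 is 663460504.
Digit sum: 6+6+3+4+6+0+5+0+4 = 34.

34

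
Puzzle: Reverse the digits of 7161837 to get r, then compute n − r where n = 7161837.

-219780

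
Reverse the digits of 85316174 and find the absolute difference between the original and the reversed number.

38154816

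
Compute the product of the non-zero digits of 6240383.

3456

6×2×4×3×8×3 = 3456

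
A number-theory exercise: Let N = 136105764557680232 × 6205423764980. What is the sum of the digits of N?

142

136105764557680232 × 6205423764980 = 844593945937001509632359875360
Sum of its 30 digits: 142.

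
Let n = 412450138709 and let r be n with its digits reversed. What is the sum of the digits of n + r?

43

Reversal of 412450138709 is 907831054214; 412450138709 + 907831054214 = 1320281192923.
Digit sum of 1320281192923: 1+3+2+0+2+8+1+1+9+2+9+2+3 = 43.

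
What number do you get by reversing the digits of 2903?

Reversing 2903 gives 3092.

3092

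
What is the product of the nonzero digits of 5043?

5×4×3 = 60

60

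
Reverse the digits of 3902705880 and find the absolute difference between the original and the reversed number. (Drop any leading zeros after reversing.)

Reverse of 3902705880 is 885072093.
|3902705880 − 885072093| = 3017633787

3017633787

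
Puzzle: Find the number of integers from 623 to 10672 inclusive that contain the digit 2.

The integers in [623, 10672] that contain the digit 2: 623, 624, 625, 626, 627, 628, …, 10662, 10672.
3451 qualify.

3451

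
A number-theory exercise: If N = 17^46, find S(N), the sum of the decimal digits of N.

17^46 = 398703807810572411498315063055075847178723756123452198369
Sum of its 57 digits: 253.

253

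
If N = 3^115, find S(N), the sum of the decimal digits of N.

3^115 = 7395104114874202511988394360121831439224179537192802907
Sum of its 55 digits: 225.

225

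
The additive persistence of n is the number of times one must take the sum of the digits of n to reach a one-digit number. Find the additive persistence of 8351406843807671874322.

3

8351406843807671874322 → 97 → 16 → 7 (3 steps)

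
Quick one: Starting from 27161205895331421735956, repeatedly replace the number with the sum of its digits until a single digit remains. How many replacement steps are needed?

27161205895331421735956 → 95 → 14 → 5 (3 steps)

3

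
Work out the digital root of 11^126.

1

The digital root of n equals n mod 9 (or 9 when 9 | n), so we need 11^126 mod 9.
11^126 ≡ 1 (mod 9), so the digital root is 1.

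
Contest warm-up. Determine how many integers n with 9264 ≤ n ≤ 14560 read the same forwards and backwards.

The integers in [9264, 14560] that read the same forwards and backwards: 9339, 9449, 9559, 9669, 9779, 9889, …, 14441, 14541.
53 qualify.

53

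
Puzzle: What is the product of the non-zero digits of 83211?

48

8×3×2×1×1 = 48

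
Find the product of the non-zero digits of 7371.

7×3×7×1 = 147

147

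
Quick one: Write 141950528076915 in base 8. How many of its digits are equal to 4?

1

141950528076915 in base 8 is 4021515663236163.
The digit 4 appears 1 time.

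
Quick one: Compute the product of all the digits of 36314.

216

3×6×3×1×4 = 216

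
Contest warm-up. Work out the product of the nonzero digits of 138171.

168

1×3×8×1×7×1 = 168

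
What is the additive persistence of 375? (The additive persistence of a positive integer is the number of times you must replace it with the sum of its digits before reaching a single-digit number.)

2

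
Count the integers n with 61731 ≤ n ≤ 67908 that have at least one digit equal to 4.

2391

The integers in [61731, 67908] that have at least one digit equal to 4: 61734, 61740, 61741, 61742, 61743, 61744, …, 67894, 67904.
2391 qualify.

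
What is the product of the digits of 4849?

1152

4×8×4×9 = 1152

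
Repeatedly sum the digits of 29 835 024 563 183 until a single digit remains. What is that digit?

2+9+8+3+5+0+2+4+5+6+3+1+8+3 = 59
5+9 = 14
1+4 = 5
(Equivalently, 29 835 024 563 183 mod 9 = 5.)

5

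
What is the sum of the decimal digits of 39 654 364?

40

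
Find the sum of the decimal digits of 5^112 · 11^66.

688

5^112 · 11^66 = 1038861630072216875743829086688353801728227684658577883454329139930263500689869700971470243833967467373216066184316019871403113938868045806884765625
Sum of its 148 digits: 688.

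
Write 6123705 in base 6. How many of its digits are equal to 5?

2

6123705 in base 6 is 335130253.
The digit 5 appears 2 times.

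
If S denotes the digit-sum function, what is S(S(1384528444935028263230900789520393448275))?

9

First digit sum: 171.
1+7+1 = 9.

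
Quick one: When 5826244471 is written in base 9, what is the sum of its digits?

5826244471 in base 9 is 16031085807.
Digit sum: 1+6+0+3+1+0+8+5+8+0+7 = 39.

39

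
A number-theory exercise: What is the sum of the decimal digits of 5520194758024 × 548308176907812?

159

5520194758024 × 548308176907812 = 3026767923948199847895283488
Sum of its 28 digits: 159.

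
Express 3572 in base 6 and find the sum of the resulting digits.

12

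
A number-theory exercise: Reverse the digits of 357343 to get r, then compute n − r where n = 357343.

Reverse of 357343 is 343753.
357343 − 343753 = 13590

13590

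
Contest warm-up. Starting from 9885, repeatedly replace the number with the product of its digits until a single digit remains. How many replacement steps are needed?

2

9885 → 2880 → 0 (2 steps)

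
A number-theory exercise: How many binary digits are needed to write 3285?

12

3285 in base 2 is 110011010101, which has 12 digits.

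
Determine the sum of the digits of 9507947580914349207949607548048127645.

182

9+5+0+7+9+4+7+5+8+0+9+1+4+3+4+9+2+0+7+9+4+9+6+0+7+5+4+8+0+4+8+1+2+7+6+4+5 = 182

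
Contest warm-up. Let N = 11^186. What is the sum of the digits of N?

892

11^186 = 50007994649676303119654954349197799848085379984621647940689943619966471597703181995581336030892818194187128526907096798611663443309113225287331212104922028781881115315438343480851813034268462361
Sum of its 194 digits: 892.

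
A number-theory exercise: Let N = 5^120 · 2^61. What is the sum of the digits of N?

5^120 · 2^61 = 1734723475976807094411924481391906738281250000000000000000000000000000000000000000000000000000000000000
Sum of its 103 digits: 191.

191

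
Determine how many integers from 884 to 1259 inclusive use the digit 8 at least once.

79

The integers in [884, 1259] that use the digit 8 at least once: 884, 885, 886, 887, 888, 889, …, 1248, 1258.
79 qualify.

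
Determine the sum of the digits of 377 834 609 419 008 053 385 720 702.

3+7+7+8+3+4+6+0+9+4+1+9+0+0+8+0+5+3+3+8+5+7+2+0+7+0+2 = 111

111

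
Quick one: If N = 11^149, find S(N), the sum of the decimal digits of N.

770

11^149 = 147065257797835450856679489975406774841743117356547907957433757668757846319908116868184570348461004055878166502291064937838601987844379505473968800080288091
Sum of its 156 digits: 770.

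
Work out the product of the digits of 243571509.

0

2×4×3×5×7×1×5×0×9 = 0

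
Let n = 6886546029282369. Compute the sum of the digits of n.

84

6+8+8+6+5+4+6+0+2+9+2+8+2+3+6+9 = 84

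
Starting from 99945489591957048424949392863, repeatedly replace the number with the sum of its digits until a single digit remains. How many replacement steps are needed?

3

99945489591957048424949392863 → 168 → 15 → 6 (3 steps)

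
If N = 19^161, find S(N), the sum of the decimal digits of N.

838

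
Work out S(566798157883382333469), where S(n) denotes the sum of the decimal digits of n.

114

5+6+6+7+9+8+1+5+7+8+8+3+3+8+2+3+3+3+4+6+9 = 114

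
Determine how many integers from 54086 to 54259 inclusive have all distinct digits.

69

The integers in [54086, 54259] that have all distinct digits: 54086, 54087, 54089, 54091, 54092, 54093, …, 54238, 54239.
69 qualify.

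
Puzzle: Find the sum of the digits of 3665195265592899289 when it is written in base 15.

83

3665195265592899289 in base 15 is 8583DE5042516144.
Digit sum: 8+5+8+3+13+14+5+0+4+2+5+1+6+1+4+4 = 83.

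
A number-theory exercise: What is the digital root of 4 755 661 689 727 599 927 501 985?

7

4+7+5+5+6+6+1+6+8+9+7+2+7+5+9+9+9+2+7+5+0+1+9+8+5 = 142
1+4+2 = 7
(Equivalently, 4 755 661 689 727 599 927 501 985 mod 9 = 7.)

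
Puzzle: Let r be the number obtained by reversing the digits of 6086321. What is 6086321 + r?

7323127

Reverse of 6086321 is 1236806.
6086321 + 1236806 = 7323127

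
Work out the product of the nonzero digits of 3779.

3×7×7×9 = 1323

1323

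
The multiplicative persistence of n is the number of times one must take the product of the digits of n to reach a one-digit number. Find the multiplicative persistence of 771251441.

2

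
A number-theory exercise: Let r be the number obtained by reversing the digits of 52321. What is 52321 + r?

Reverse of 52321 is 12325.
52321 + 12325 = 64646

64646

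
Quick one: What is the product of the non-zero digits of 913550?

675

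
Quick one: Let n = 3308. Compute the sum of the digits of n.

14

3+3+0+8 = 14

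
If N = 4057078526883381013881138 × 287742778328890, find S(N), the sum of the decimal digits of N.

4057078526883381013881138 × 287742778328890 = 1167395047223904291673290391576731476820
Sum of its 40 digits: 171.

171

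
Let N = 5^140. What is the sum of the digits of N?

5^140 = 71746481373430634031294954664443705921549411424077607513961896135157303433516062796115875244140625
Sum of its 98 digits: 403.

403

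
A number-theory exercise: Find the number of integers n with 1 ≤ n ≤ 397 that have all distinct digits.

305

The integers in [1, 397] that have all distinct digits: 1, 2, 3, 4, 5, 6, …, 396, 397.
305 qualify.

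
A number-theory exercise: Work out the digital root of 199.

1+9+9 = 19
1+9 = 10
1+0 = 1

1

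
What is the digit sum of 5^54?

5^54 = 55511151231257827021181583404541015625
Sum of its 38 digits: 127.

127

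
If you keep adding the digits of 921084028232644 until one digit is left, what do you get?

9+2+1+0+8+4+0+2+8+2+3+2+6+4+4 = 55
5+5 = 10
1+0 = 1

1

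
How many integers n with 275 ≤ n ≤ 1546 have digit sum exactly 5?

21

The integers in [275, 1546] that have digit sum exactly 5: 302, 311, 320, 401, 410, 500, …, 1310, 1400.
21 qualify.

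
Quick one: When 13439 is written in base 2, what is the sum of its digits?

10

13439 in base 2 is 11010001111111.
Digit sum: 1+1+0+1+0+0+0+1+1+1+1+1+1+1 = 10.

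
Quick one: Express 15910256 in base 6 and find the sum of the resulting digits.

15910256 in base 6 is 1325002332.
Digit sum: 1+3+2+5+0+0+2+3+3+2 = 21.

21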